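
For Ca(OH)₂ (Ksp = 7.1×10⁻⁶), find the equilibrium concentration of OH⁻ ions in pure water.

2.4×10⁻² M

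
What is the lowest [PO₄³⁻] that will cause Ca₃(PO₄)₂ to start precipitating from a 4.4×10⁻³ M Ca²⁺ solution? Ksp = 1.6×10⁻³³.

1.4×10⁻¹³ M

Each salt precipitates once Q = Ksp for that salt.
Ca₃(PO₄)₂(s) ⇌ 3 Ca²⁺(aq) + 2 PO₄³⁻(aq)
Ksp = [Ca²⁺]^3[PO₄³⁻]^2 = [PO₄³⁻]^2(4.4×10⁻³)^3
[PO₄³⁻]^2 = 1.6×10⁻³³ / (4.4×10⁻³)^3 = 1.9×10⁻²⁶
[PO₄³⁻] = 1.4×10⁻¹³ M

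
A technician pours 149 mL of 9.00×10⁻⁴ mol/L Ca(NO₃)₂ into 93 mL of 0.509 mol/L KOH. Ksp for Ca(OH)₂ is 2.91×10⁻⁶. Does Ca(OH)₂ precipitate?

Yes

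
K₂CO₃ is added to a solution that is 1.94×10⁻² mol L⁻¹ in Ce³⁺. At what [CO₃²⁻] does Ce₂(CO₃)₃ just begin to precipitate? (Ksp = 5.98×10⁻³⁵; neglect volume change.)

Precipitation of each salt begins when its ion product equals Ksp.
Ce₂(CO₃)₃(s) ⇌ 2 Ce³⁺(aq) + 3 CO₃²⁻(aq)
Ksp = [Ce³⁺]^2[CO₃²⁻]^3 = [CO₃²⁻]^3(1.94×10⁻²)^2
[CO₃²⁻]^3 = 5.98×10⁻³⁵ / (1.94×10⁻²)^2 = 1.59×10⁻³¹
[CO₃²⁻] = 5.42×10⁻¹¹ mol L⁻¹

5.42×10⁻¹¹ M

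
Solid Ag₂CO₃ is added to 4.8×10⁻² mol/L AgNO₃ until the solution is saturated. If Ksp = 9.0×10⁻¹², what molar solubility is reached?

Ag₂CO₃(s) ⇌ 2 Ag⁺(aq) + CO₃²⁻(aq)
Let s be the solubility of Ag₂CO₃ here. The common ion gives [Ag⁺] ≈ 4.8×10⁻² mol/L, and [CO₃²⁻] = s.
Ksp = [Ag⁺]^2[CO₃²⁻] = (4.8×10⁻²)^2s
s = 9.0×10⁻¹² / (4.8×10⁻²)^2 = 3.9×10⁻⁹
s = 3.9×10⁻⁹ mol/L

3.9×10⁻⁹ M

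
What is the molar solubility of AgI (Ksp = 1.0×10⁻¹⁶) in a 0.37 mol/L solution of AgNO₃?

2.7×10⁻¹⁶ M

AgI(s) ⇌ Ag⁺(aq) + I⁻(aq)
The solution already contains Ag⁺ at 0.37 mol/L. Let s be the molar solubility of AgI.
[Ag⁺] ≈ 0.37 mol/L (common ion dominates); [I⁻] = s.
Ksp = [Ag⁺][I⁻] = (0.37)s
s = 1.0×10⁻¹⁶ / (0.37) = 2.7×10⁻¹⁶
s = 2.7×10⁻¹⁶ mol/L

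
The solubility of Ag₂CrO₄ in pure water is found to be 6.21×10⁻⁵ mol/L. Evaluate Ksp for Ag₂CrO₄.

Ksp = 9.58×10⁻¹³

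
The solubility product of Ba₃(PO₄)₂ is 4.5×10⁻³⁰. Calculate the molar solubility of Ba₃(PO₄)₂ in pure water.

5.3×10⁻⁷ M

Ba₃(PO₄)₂(s) ⇌ 3 Ba²⁺(aq) + 2 PO₄³⁻(aq)
If s mol/L of Ba₃(PO₄)₂ dissolves, [Ba²⁺] = 3s and [PO₄³⁻] = 2s.
Ksp = [Ba²⁺]^3[PO₄³⁻]^2 = (3s)^3 · (2s)^2 = 108s^5
108s^5 = 4.5×10⁻³⁰  ⇒  s^5 = 4.2×10⁻³²
s = 5.3×10⁻⁷ mol L⁻¹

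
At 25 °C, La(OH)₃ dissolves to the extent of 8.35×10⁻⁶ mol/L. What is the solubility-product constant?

La(OH)₃(s) ⇌ La³⁺(aq) + 3 OH⁻(aq)
If s mol/L of La(OH)₃ dissolves, [La³⁺] = s and [OH⁻] = 3s.
Ksp = [La³⁺][OH⁻]^3 = s · (3s)^3 = 27s^4
Ksp = 27 × (8.35×10⁻⁶)^4 = 1.31×10⁻¹⁹

Ksp = 1.31×10⁻¹⁹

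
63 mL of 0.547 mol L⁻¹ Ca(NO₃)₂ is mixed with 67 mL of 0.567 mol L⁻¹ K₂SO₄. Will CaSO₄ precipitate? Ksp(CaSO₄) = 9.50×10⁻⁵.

Yes

The combined volume is 130 mL.
[Ca²⁺] = (0.547)(63)/130 = 0.265 mol L⁻¹
[SO₄²⁻] = (0.567)(67)/130 = 0.292 mol L⁻¹
Q = [Ca²⁺][SO₄²⁻] = 7.75×10⁻²
Since Q (7.75×10⁻²) exceeds Ksp (9.50×10⁻⁵), CaSO₄ will precipitate.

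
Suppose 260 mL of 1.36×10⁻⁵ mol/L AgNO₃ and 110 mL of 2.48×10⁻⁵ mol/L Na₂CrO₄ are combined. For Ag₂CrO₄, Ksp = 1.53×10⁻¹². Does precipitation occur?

The combined volume is 370 mL.
[Ag⁺] = (1.36×10⁻⁵)(260)/370 = 9.56×10⁻⁶ mol/L
[CrO₄²⁻] = (2.48×10⁻⁵)(110)/370 = 7.37×10⁻⁶ mol/L
Q = [Ag⁺]^2[CrO₄²⁻] = 6.73×10⁻¹⁶
Since Q (6.73×10⁻¹⁶) is less than Ksp (1.53×10⁻¹²), no Ag₂CrO₄ precipitates.

No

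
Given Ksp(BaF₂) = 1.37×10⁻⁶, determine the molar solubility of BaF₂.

7.00×10⁻³ M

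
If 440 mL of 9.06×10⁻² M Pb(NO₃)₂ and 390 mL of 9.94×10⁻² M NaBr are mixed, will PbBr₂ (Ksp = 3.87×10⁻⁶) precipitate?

Yes

Total volume after mixing = 440 + 390 = 830 mL.
[Pb²⁺] = (9.06×10⁻²)(440)/830 = 4.80×10⁻² M
[Br⁻] = (9.94×10⁻²)(390)/830 = 4.67×10⁻² M
Q = [Pb²⁺][Br⁻]^2 = 1.05×10⁻⁴
Since Q (1.05×10⁻⁴) exceeds Ksp (3.87×10⁻⁶), PbBr₂ will precipitate.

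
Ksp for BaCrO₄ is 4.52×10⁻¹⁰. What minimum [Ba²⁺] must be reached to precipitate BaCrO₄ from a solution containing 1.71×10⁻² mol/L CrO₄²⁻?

Each salt precipitates once Q = Ksp for that salt.
BaCrO₄(s) ⇌ Ba²⁺(aq) + CrO₄²⁻(aq)
Ksp = [Ba²⁺][CrO₄²⁻] = [Ba²⁺](1.71×10⁻²)
[Ba²⁺] = 4.52×10⁻¹⁰ / (1.71×10⁻²) = 2.64×10⁻⁸
[Ba²⁺] = 2.64×10⁻⁸ mol/L

2.64×10⁻⁸ M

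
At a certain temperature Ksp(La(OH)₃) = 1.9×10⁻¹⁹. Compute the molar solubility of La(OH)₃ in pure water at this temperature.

La(OH)₃(s) ⇌ La³⁺(aq) + 3 OH⁻(aq)
Call the molar solubility s, so that [La³⁺] = s and [OH⁻] = 3s.
Ksp = [La³⁺][OH⁻]^3 = s · (3s)^3 = 27s^4
27s^4 = 1.9×10⁻¹⁹  ⇒  s^4 = 7.0×10⁻²¹
s = 9.2×10⁻⁶ M

9.2×10⁻⁶ M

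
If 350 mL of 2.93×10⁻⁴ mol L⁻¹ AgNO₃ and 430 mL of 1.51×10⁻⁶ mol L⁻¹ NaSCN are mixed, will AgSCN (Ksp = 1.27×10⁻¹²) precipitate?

Yes

Total volume after mixing = 350 + 430 = 780 mL.
[Ag⁺] = (2.93×10⁻⁴)(350)/780 = 1.31×10⁻⁴ mol L⁻¹
[SCN⁻] = (1.51×10⁻⁶)(430)/780 = 8.32×10⁻⁷ mol L⁻¹
Q = [Ag⁺][SCN⁻] = 1.09×10⁻¹⁰
Q = 1.09×10⁻¹⁰ > Ksp = 1.27×10⁻¹², so the solution is supersaturated and AgSCN precipitates.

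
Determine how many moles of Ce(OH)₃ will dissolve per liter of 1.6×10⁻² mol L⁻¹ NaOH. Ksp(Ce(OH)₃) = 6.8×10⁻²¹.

Ce(OH)₃(s) ⇌ Ce³⁺(aq) + 3 OH⁻(aq)
With OH⁻ already at 1.6×10⁻² mol L⁻¹ and s small, take [OH⁻] ≈ 1.6×10⁻² mol L⁻¹ and [Ce³⁺] = s.
Ksp = [Ce³⁺][OH⁻]^3 = s(1.6×10⁻²)^3
s = 6.8×10⁻²¹ / (1.6×10⁻²)^3 = 1.7×10⁻¹⁵
s = 1.7×10⁻¹⁵ mol L⁻¹

1.7×10⁻¹⁵ M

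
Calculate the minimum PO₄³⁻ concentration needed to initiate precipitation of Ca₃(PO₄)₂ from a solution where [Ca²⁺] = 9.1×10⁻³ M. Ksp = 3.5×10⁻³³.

Each salt precipitates once Q = Ksp for that salt.
Ca₃(PO₄)₂(s) ⇌ 3 Ca²⁺(aq) + 2 PO₄³⁻(aq)
Ksp = [Ca²⁺]^3[PO₄³⁻]^2 = [PO₄³⁻]^2(9.1×10⁻³)^3
[PO₄³⁻]^2 = 3.5×10⁻³³ / (9.1×10⁻³)^3 = 4.6×10⁻²⁷
[PO₄³⁻] = 6.8×10⁻¹⁴ M

6.8×10⁻¹⁴ M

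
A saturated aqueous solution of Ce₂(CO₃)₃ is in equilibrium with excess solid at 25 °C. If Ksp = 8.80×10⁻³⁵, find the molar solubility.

Ce₂(CO₃)₃(s) ⇌ 2 Ce³⁺(aq) + 3 CO₃²⁻(aq)
For each mole of Ce₂(CO₃)₃ that dissolves per liter, [Ce³⁺] = 2s and [CO₃²⁻] = 3s; let s denote this solubility.
Ksp = [Ce³⁺]^2[CO₃²⁻]^3 = (2s)^2 · (3s)^3 = 108s^5
108s^5 = 8.80×10⁻³⁵  ⇒  s^5 = 8.15×10⁻³⁷
Taking the 5th root, s = 6.06×10⁻⁸ mol/L.

6.06×10⁻⁸ M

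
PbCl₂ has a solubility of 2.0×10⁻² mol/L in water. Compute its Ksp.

Ksp = 3.2×10⁻⁵

PbCl₂(s) ⇌ Pb²⁺(aq) + 2 Cl⁻(aq)
Call the molar solubility s, so that [Pb²⁺] = s and [Cl⁻] = 2s.
Ksp = [Pb²⁺][Cl⁻]^2 = s · (2s)^2 = 4s^3
Ksp = 4 × (2.0×10⁻²)^3 = 3.2×10⁻⁵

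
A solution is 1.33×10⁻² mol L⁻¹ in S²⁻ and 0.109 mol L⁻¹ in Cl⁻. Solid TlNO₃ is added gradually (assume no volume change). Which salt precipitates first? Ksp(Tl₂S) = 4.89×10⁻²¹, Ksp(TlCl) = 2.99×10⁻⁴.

The threshold for precipitation is Q = Ksp.
For Tl₂S: [Tl⁺] = (Ksp/[S²⁻])^(1/2) = 6.06×10⁻¹⁰ mol L⁻¹
For TlCl: [Tl⁺] = (Ksp/[Cl⁻]) = 2.74×10⁻³ mol L⁻¹
Tl₂S requires the lower [Tl⁺], so it precipitates first.

Tl₂S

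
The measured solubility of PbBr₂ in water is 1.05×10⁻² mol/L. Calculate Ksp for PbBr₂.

Ksp = 4.63×10⁻⁶

PbBr₂(s) ⇌ Pb²⁺(aq) + 2 Br⁻(aq)
If s mol/L of PbBr₂ dissolves, [Pb²⁺] = s and [Br⁻] = 2s.
Ksp = [Pb²⁺][Br⁻]^2 = s · (2s)^2 = 4s^3
Ksp = 4 × (1.05×10⁻²)^3 = 4.63×10⁻⁶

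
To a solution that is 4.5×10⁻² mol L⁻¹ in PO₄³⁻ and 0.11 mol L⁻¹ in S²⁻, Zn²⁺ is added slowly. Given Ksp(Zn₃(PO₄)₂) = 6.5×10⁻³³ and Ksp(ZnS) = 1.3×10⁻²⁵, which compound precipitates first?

ZnS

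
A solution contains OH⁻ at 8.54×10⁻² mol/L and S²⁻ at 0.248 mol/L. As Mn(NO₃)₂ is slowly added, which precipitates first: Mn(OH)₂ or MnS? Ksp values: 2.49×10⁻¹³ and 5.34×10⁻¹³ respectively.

A salt starts to precipitate once the ion product Q reaches its Ksp.
For Mn(OH)₂: [Mn²⁺] = (Ksp/[OH⁻]^2) = 3.41×10⁻¹¹ mol/L
For MnS: [Mn²⁺] = (Ksp/[S²⁻]) = 2.15×10⁻¹² mol/L
The smaller threshold [Mn²⁺] is reached first, so MnS precipitates first.

MnS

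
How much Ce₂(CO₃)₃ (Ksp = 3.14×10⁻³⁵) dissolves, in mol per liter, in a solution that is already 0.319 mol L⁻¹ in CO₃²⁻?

1.56×10⁻¹⁷ M

Ce₂(CO₃)₃(s) ⇌ 2 Ce³⁺(aq) + 3 CO₃²⁻(aq)
With CO₃²⁻ already at 0.319 mol L⁻¹ and s small, take [CO₃²⁻] ≈ 0.319 mol L⁻¹ and [Ce³⁺] = 2s.
Ksp = [Ce³⁺]^2[CO₃²⁻]^3 = (2s)^2(0.319)^3
(2s)^2 = 3.14×10⁻³⁵ / (0.319)^3 = 9.67×10⁻³⁴
s = 1.56×10⁻¹⁷ mol L⁻¹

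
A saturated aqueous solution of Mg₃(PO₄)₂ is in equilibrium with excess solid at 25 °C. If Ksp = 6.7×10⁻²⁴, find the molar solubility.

Mg₃(PO₄)₂(s) ⇌ 3 Mg²⁺(aq) + 2 PO₄³⁻(aq)
For each mole of Mg₃(PO₄)₂ that dissolves per liter, [Mg²⁺] = 3s and [PO₄³⁻] = 2s; let s denote this solubility.
Ksp = [Mg²⁺]^3[PO₄³⁻]^2 = (3s)^3 · (2s)^2 = 108s^5
108s^5 = 6.7×10⁻²⁴  ⇒  s^5 = 6.2×10⁻²⁶
s = (6.2×10⁻²⁶)^(1/5) = 9.1×10⁻⁶ M

9.1×10⁻⁶ M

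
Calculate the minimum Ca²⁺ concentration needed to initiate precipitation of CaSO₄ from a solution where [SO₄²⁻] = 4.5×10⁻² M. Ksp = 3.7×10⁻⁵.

Precipitation of each salt begins when its ion product equals Ksp.
CaSO₄(s) ⇌ Ca²⁺(aq) + SO₄²⁻(aq)
Ksp = [Ca²⁺][SO₄²⁻] = [Ca²⁺](4.5×10⁻²)
[Ca²⁺] = 3.7×10⁻⁵ / (4.5×10⁻²) = 8.2×10⁻⁴
[Ca²⁺] = 8.2×10⁻⁴ M

8.2×10⁻⁴ M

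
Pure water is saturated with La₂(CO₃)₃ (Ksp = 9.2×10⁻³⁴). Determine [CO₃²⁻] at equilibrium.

2.9×10⁻⁷ M

La₂(CO₃)₃(s) ⇌ 2 La³⁺(aq) + 3 CO₃²⁻(aq)
With molar solubility s: [La³⁺] = 2s, [CO₃²⁻] = 3s.
Ksp = [La³⁺]^2[CO₃²⁻]^3 = (2s)^2 · (3s)^3 = 108s^5 = 9.2×10⁻³⁴
s = 9.7×10⁻⁸ mol L⁻¹
[CO₃²⁻] = 3s = 2.9×10⁻⁷ mol L⁻¹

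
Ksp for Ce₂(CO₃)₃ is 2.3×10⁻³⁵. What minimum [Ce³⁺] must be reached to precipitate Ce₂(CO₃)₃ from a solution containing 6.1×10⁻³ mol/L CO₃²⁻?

1.0×10⁻¹⁴ M

A salt starts to precipitate once the ion product Q reaches its Ksp.
Ce₂(CO₃)₃(s) ⇌ 2 Ce³⁺(aq) + 3 CO₃²⁻(aq)
Ksp = [Ce³⁺]^2[CO₃²⁻]^3 = [Ce³⁺]^2(6.1×10⁻³)^3
[Ce³⁺]^2 = 2.3×10⁻³⁵ / (6.1×10⁻³)^3 = 1.0×10⁻²⁸
[Ce³⁺] = 1.0×10⁻¹⁴ mol/L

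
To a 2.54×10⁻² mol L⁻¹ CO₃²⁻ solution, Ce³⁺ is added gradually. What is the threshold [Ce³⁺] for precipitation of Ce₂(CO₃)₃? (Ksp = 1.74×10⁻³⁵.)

Each salt precipitates once Q = Ksp for that salt.
Ce₂(CO₃)₃(s) ⇌ 2 Ce³⁺(aq) + 3 CO₃²⁻(aq)
Ksp = [Ce³⁺]^2[CO₃²⁻]^3 = [Ce³⁺]^2(2.54×10⁻²)^3
[Ce³⁺]^2 = 1.74×10⁻³⁵ / (2.54×10⁻²)^3 = 1.06×10⁻³⁰
[Ce³⁺] = 1.03×10⁻¹⁵ mol L⁻¹

1.03×10⁻¹⁵ M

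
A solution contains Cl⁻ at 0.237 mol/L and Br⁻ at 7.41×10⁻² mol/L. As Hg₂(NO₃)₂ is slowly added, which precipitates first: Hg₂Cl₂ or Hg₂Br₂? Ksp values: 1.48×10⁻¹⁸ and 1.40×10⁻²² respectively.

Hg₂Br₂

Precipitation begins when Q = Ksp.
For Hg₂Cl₂: [Hg₂²⁺] = (Ksp/[Cl⁻]^2) = 2.63×10⁻¹⁷ mol/L
For Hg₂Br₂: [Hg₂²⁺] = (Ksp/[Br⁻]^2) = 2.55×10⁻²⁰ mol/L
The smaller threshold [Hg₂²⁺] is reached first, so Hg₂Br₂ precipitates first.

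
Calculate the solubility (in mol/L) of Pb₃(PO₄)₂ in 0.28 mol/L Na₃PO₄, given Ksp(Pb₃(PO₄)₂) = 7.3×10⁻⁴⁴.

Pb₃(PO₄)₂(s) ⇌ 3 Pb²⁺(aq) + 2 PO₄³⁻(aq)
Let s be the solubility of Pb₃(PO₄)₂ here. The common ion gives [PO₄³⁻] ≈ 0.28 mol/L, and [Pb²⁺] = 3s.
Ksp = [Pb²⁺]^3[PO₄³⁻]^2 = (3s)^3(0.28)^2
(3s)^3 = 7.3×10⁻⁴⁴ / (0.28)^2 = 9.3×10⁻⁴³
s = 3.3×10⁻¹⁵ mol/L

3.3×10⁻¹⁵ M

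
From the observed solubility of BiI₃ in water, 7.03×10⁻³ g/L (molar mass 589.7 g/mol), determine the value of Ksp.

Ksp = 5.45×10⁻¹⁹

s = (7.03×10⁻³ g L⁻¹)/(589.7 g mol⁻¹) = 1.1921×10⁻⁵ M
BiI₃(s) ⇌ Bi³⁺(aq) + 3 I⁻(aq)
With molar solubility s: [Bi³⁺] = s, [I⁻] = 3s.
Ksp = [Bi³⁺][I⁻]^3 = s · (3s)^3 = 27s^4
Ksp = 27 × (1.1921×10⁻⁵)^4 = 5.45×10⁻¹⁹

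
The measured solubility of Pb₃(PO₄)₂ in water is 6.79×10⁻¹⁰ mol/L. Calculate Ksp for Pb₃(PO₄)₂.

Pb₃(PO₄)₂(s) ⇌ 3 Pb²⁺(aq) + 2 PO₄³⁻(aq)
Let s be the molar solubility. Then [Pb²⁺] = 3s and [PO₄³⁻] = 2s.
Ksp = [Pb²⁺]^3[PO₄³⁻]^2 = (3s)^3 · (2s)^2 = 108s^5
Ksp = 108 × (6.79×10⁻¹⁰)^5 = 1.56×10⁻⁴⁴

Ksp = 1.56×10⁻⁴⁴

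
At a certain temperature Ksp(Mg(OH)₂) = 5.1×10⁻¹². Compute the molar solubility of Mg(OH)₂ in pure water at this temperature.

Mg(OH)₂(s) ⇌ Mg²⁺(aq) + 2 OH⁻(aq)
If s mol/L of Mg(OH)₂ dissolves, [Mg²⁺] = s and [OH⁻] = 2s.
Ksp = [Mg²⁺][OH⁻]^2 = s · (2s)^2 = 4s^3
4s^3 = 5.1×10⁻¹²  ⇒  s^3 = 1.3×10⁻¹²
s = (1.3×10⁻¹²)^(1/3) = 1.1×10⁻⁴ mol L⁻¹

1.1×10⁻⁴ M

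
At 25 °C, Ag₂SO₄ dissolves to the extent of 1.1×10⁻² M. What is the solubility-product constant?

Ag₂SO₄(s) ⇌ 2 Ag⁺(aq) + SO₄²⁻(aq)
If s mol/L of Ag₂SO₄ dissolves, [Ag⁺] = 2s and [SO₄²⁻] = s.
Ksp = [Ag⁺]^2[SO₄²⁻] = (2s)^2 · s = 4s^3
Ksp = 4 × (1.1×10⁻²)^3 = 5.3×10⁻⁶

Ksp = 5.3×10⁻⁶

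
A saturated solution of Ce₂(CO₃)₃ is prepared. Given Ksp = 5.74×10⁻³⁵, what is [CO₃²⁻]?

1.67×10⁻⁷ M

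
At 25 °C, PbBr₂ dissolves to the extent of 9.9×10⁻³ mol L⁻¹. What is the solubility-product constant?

PbBr₂(s) ⇌ Pb²⁺(aq) + 2 Br⁻(aq)
For each mole of PbBr₂ that dissolves per liter, [Pb²⁺] = s and [Br⁻] = 2s; let s denote this solubility.
Ksp = [Pb²⁺][Br⁻]^2 = s · (2s)^2 = 4s^3
Ksp = 4 × (9.9×10⁻³)^3 = 3.9×10⁻⁶

Ksp = 3.9×10⁻⁶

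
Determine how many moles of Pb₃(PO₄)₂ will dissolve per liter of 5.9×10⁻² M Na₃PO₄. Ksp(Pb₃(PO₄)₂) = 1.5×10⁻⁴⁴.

Pb₃(PO₄)₂(s) ⇌ 3 Pb²⁺(aq) + 2 PO₄³⁻(aq)
PO₄³⁻ is already present at 5.9×10⁻² M. If s mol/L of Pb₃(PO₄)₂ dissolves, [Pb²⁺] = 3s while [PO₄³⁻] ≈ 5.9×10⁻² M.
Ksp = [Pb²⁺]^3[PO₄³⁻]^2 = (3s)^3(5.9×10⁻²)^2
(3s)^3 = 1.5×10⁻⁴⁴ / (5.9×10⁻²)^2 = 4.3×10⁻⁴²
s = 5.4×10⁻¹⁵ M

5.4×10⁻¹⁵ M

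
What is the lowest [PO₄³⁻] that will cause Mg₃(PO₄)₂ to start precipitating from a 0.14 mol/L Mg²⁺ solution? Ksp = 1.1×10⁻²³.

The threshold for precipitation is Q = Ksp.
Mg₃(PO₄)₂(s) ⇌ 3 Mg²⁺(aq) + 2 PO₄³⁻(aq)
Ksp = [Mg²⁺]^3[PO₄³⁻]^2 = [PO₄³⁻]^2(0.14)^3
[PO₄³⁻]^2 = 1.1×10⁻²³ / (0.14)^3 = 4.0×10⁻²¹
[PO₄³⁻] = 6.3×10⁻¹¹ mol/L

6.3×10⁻¹¹ M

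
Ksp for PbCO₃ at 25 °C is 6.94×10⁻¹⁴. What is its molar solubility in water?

PbCO₃(s) ⇌ Pb²⁺(aq) + CO₃²⁻(aq)
If s mol/L of PbCO₃ dissolves, [Pb²⁺] = s and [CO₃²⁻] = s.
Ksp = [Pb²⁺][CO₃²⁻] = s · s = s^2
s^2 = 6.94×10⁻¹⁴
s = 2.63×10⁻⁷ M

2.63×10⁻⁷ M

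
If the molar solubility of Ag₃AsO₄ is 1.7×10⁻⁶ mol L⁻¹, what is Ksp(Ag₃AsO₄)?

Ksp = 2.3×10⁻²²

Ag₃AsO₄(s) ⇌ 3 Ag⁺(aq) + AsO₄³⁻(aq)
With molar solubility s: [Ag⁺] = 3s, [AsO₄³⁻] = s.
Ksp = [Ag⁺]^3[AsO₄³⁻] = (3s)^3 · s = 27s^4
Ksp = 27 × (1.7×10⁻⁶)^4 = 2.3×10⁻²²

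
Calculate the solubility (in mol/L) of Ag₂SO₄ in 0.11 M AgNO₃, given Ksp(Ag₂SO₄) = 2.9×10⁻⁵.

Ag₂SO₄(s) ⇌ 2 Ag⁺(aq) + SO₄²⁻(aq)
Ag⁺ is already present at 0.11 M. If s mol/L of Ag₂SO₄ dissolves, [SO₄²⁻] = s while [Ag⁺] ≈ 0.11 M.
Ksp = [Ag⁺]^2[SO₄²⁻] = (0.11)^2s
s = 2.9×10⁻⁵ / (0.11)^2 = 2.4×10⁻³
s = 2.4×10⁻³ M

2.4×10⁻³ M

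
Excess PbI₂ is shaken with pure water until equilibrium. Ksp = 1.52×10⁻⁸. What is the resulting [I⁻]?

PbI₂(s) ⇌ Pb²⁺(aq) + 2 I⁻(aq)
With molar solubility s: [Pb²⁺] = s, [I⁻] = 2s.
Ksp = [Pb²⁺][I⁻]^2 = s · (2s)^2 = 4s^3 = 1.52×10⁻⁸
s = 1.56×10⁻³ mol L⁻¹
[I⁻] = 2s = 3.12×10⁻³ mol L⁻¹

3.12×10⁻³ M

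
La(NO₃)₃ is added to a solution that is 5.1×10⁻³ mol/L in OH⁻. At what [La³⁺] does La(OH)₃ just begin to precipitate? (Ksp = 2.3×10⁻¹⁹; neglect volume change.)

1.7×10⁻¹² M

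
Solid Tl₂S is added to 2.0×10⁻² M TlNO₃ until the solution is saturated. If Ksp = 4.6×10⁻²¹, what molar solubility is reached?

1.2×10⁻¹⁷ M

Tl₂S(s) ⇌ 2 Tl⁺(aq) + S²⁻(aq)
The solution already contains Tl⁺ at 2.0×10⁻² M. Let s be the molar solubility of Tl₂S.
[Tl⁺] ≈ 2.0×10⁻² M (common ion dominates); [S²⁻] = s.
Ksp = [Tl⁺]^2[S²⁻] = (2.0×10⁻²)^2s
s = 4.6×10⁻²¹ / (2.0×10⁻²)^2 = 1.2×10⁻¹⁷
s = 1.2×10⁻¹⁷ M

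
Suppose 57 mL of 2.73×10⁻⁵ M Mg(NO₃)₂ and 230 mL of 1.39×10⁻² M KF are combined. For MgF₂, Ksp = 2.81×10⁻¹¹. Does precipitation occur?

Yes

The combined volume is 287 mL.
[Mg²⁺] = (2.73×10⁻⁵)(57)/287 = 5.42×10⁻⁶ M
[F⁻] = (1.39×10⁻²)(230)/287 = 1.11×10⁻² M
Q = [Mg²⁺][F⁻]^2 = 6.73×10⁻¹⁰
Since Q (6.73×10⁻¹⁰) exceeds Ksp (2.81×10⁻¹¹), MgF₂ will precipitate.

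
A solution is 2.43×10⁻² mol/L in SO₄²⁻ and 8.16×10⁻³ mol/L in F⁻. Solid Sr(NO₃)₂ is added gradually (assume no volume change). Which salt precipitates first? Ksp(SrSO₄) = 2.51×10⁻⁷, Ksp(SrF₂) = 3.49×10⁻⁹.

SrSO₄

Precipitation of each salt begins when its ion product equals Ksp.
For SrSO₄: [Sr²⁺] = (Ksp/[SO₄²⁻]) = 1.03×10⁻⁵ mol/L
For SrF₂: [Sr²⁺] = (Ksp/[F⁻]^2) = 5.24×10⁻⁵ mol/L
The smaller threshold [Sr²⁺] is reached first, so SrSO₄ precipitates first.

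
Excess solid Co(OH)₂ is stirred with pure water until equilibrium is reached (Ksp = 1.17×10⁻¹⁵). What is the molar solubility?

6.64×10⁻⁶ M

Co(OH)₂(s) ⇌ Co²⁺(aq) + 2 OH⁻(aq)
Call the molar solubility s, so that [Co²⁺] = s and [OH⁻] = 2s.
Ksp = [Co²⁺][OH⁻]^2 = s · (2s)^2 = 4s^3
4s^3 = 1.17×10⁻¹⁵  ⇒  s^3 = 2.93×10⁻¹⁶
Taking the 3rd root, s = 6.64×10⁻⁶ M.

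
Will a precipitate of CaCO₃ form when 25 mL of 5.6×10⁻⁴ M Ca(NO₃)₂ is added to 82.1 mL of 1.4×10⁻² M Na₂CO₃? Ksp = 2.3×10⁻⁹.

Yes

The combined volume is 107.1 mL.
[Ca²⁺] = (5.6×10⁻⁴)(25)/107.1 = 1.3×10⁻⁴ M
[CO₃²⁻] = (1.4×10⁻²)(82.1)/107.1 = 1.1×10⁻² M
Q = [Ca²⁺][CO₃²⁻] = 1.4×10⁻⁶
Since Q (1.4×10⁻⁶) exceeds Ksp (2.3×10⁻⁹), CaCO₃ will precipitate.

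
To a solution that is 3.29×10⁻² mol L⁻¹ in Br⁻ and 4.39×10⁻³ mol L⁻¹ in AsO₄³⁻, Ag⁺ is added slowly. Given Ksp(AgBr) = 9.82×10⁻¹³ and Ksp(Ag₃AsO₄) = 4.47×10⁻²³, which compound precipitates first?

Precipitation of each salt begins when its ion product equals Ksp.
For AgBr: [Ag⁺] = (Ksp/[Br⁻]) = 2.98×10⁻¹¹ mol L⁻¹
For Ag₃AsO₄: [Ag⁺] = (Ksp/[AsO₄³⁻])^(1/3) = 2.17×10⁻⁷ mol L⁻¹
The smaller threshold [Ag⁺] is reached first, so AgBr precipitates first.

AgBr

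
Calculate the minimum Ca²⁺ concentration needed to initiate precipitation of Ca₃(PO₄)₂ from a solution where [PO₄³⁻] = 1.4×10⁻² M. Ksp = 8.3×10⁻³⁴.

Precipitation begins when Q = Ksp.
Ca₃(PO₄)₂(s) ⇌ 3 Ca²⁺(aq) + 2 PO₄³⁻(aq)
Ksp = [Ca²⁺]^3[PO₄³⁻]^2 = [Ca²⁺]^3(1.4×10⁻²)^2
[Ca²⁺]^3 = 8.3×10⁻³⁴ / (1.4×10⁻²)^2 = 4.2×10⁻³⁰
[Ca²⁺] = 1.6×10⁻¹⁰ M

1.6×10⁻¹⁰ M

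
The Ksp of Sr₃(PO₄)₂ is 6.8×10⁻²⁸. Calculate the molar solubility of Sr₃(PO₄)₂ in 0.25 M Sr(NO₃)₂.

1.0×10⁻¹³ M

Sr₃(PO₄)₂(s) ⇌ 3 Sr²⁺(aq) + 2 PO₄³⁻(aq)
Let s be the solubility of Sr₃(PO₄)₂ here. The common ion gives [Sr²⁺] ≈ 0.25 M, and [PO₄³⁻] = 2s.
Ksp = [Sr²⁺]^3[PO₄³⁻]^2 = (0.25)^3(2s)^2
(2s)^2 = 6.8×10⁻²⁸ / (0.25)^3 = 4.4×10⁻²⁶
s = 1.0×10⁻¹³ M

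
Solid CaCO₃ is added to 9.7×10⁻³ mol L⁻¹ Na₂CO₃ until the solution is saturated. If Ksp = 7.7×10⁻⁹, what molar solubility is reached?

7.9×10⁻⁷ M

CaCO₃(s) ⇌ Ca²⁺(aq) + CO₃²⁻(aq)
The solution already contains CO₃²⁻ at 9.7×10⁻³ mol L⁻¹. Let s be the molar solubility of CaCO₃.
[CO₃²⁻] ≈ 9.7×10⁻³ mol L⁻¹ (common ion dominates); [Ca²⁺] = s.
Ksp = [Ca²⁺][CO₃²⁻] = s(9.7×10⁻³)
s = 7.7×10⁻⁹ / (9.7×10⁻³) = 7.9×10⁻⁷
s = 7.9×10⁻⁷ mol L⁻¹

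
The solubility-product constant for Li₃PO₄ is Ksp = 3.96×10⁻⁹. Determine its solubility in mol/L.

Li₃PO₄(s) ⇌ 3 Li⁺(aq) + PO₄³⁻(aq)
Call the molar solubility s, so that [Li⁺] = 3s and [PO₄³⁻] = s.
Ksp = [Li⁺]^3[PO₄³⁻] = (3s)^3 · s = 27s^4
27s^4 = 3.96×10⁻⁹  ⇒  s^4 = 1.47×10⁻¹⁰
Taking the 4th root, s = 3.48×10⁻³ mol L⁻¹.

3.48×10⁻³ M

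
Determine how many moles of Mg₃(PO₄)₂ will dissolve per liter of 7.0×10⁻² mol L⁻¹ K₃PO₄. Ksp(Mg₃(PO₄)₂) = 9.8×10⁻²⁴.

Mg₃(PO₄)₂(s) ⇌ 3 Mg²⁺(aq) + 2 PO₄³⁻(aq)
Let s be the solubility of Mg₃(PO₄)₂ here. The common ion gives [PO₄³⁻] ≈ 7.0×10⁻² mol L⁻¹, and [Mg²⁺] = 3s.
Ksp = [Mg²⁺]^3[PO₄³⁻]^2 = (3s)^3(7.0×10⁻²)^2
(3s)^3 = 9.8×10⁻²⁴ / (7.0×10⁻²)^2 = 2.0×10⁻²¹
s = 4.2×10⁻⁸ mol L⁻¹

4.2×10⁻⁸ M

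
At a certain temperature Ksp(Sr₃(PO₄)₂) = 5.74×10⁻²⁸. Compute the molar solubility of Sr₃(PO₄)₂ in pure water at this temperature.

Sr₃(PO₄)₂(s) ⇌ 3 Sr²⁺(aq) + 2 PO₄³⁻(aq)
With molar solubility s: [Sr²⁺] = 3s, [PO₄³⁻] = 2s.
Ksp = [Sr²⁺]^3[PO₄³⁻]^2 = (3s)^3 · (2s)^2 = 108s^5
108s^5 = 5.74×10⁻²⁸  ⇒  s^5 = 5.31×10⁻³⁰
s = 1.40×10⁻⁶ mol/L

1.40×10⁻⁶ M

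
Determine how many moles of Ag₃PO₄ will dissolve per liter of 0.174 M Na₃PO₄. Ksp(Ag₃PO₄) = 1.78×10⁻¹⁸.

Ag₃PO₄(s) ⇌ 3 Ag⁺(aq) + PO₄³⁻(aq)
The solution already contains PO₄³⁻ at 0.174 M. Let s be the molar solubility of Ag₃PO₄.
[PO₄³⁻] ≈ 0.174 M (common ion dominates); [Ag⁺] = 3s.
Ksp = [Ag⁺]^3[PO₄³⁻] = (3s)^3(0.174)
(3s)^3 = 1.78×10⁻¹⁸ / (0.174) = 1.02×10⁻¹⁷
s = 7.24×10⁻⁷ M

7.24×10⁻⁷ M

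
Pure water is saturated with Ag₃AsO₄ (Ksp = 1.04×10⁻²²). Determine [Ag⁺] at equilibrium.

4.20×10⁻⁶ M

Ag₃AsO₄(s) ⇌ 3 Ag⁺(aq) + AsO₄³⁻(aq)
For each mole of Ag₃AsO₄ that dissolves per liter, [Ag⁺] = 3s and [AsO₄³⁻] = s; let s denote this solubility.
Ksp = [Ag⁺]^3[AsO₄³⁻] = (3s)^3 · s = 27s^4 = 1.04×10⁻²²
s = 1.40×10⁻⁶ mol L⁻¹
[Ag⁺] = 3s = 4.20×10⁻⁶ mol L⁻¹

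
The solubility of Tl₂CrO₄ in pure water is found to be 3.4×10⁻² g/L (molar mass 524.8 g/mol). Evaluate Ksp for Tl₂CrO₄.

Ksp = 1.1×10⁻¹²

s = (3.4×10⁻² g L⁻¹)/(524.8 g mol⁻¹) = 6.479×10⁻⁵ M
Tl₂CrO₄(s) ⇌ 2 Tl⁺(aq) + CrO₄²⁻(aq)
Let s be the molar solubility. Then [Tl⁺] = 2s and [CrO₄²⁻] = s.
Ksp = [Tl⁺]^2[CrO₄²⁻] = (2s)^2 · s = 4s^3
Ksp = 4 × (6.479×10⁻⁵)^3 = 1.1×10⁻¹²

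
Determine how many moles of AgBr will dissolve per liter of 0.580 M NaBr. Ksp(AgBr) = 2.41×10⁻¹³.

AgBr(s) ⇌ Ag⁺(aq) + Br⁻(aq)
Let s be the solubility of AgBr here. The common ion gives [Br⁻] ≈ 0.580 M, and [Ag⁺] = s.
Ksp = [Ag⁺][Br⁻] = s(0.580)
s = 2.41×10⁻¹³ / (0.580) = 4.16×10⁻¹³
s = 4.16×10⁻¹³ M

4.16×10⁻¹³ M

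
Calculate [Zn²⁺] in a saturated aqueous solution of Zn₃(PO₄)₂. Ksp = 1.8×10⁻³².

5.3×10⁻⁷ M

Zn₃(PO₄)₂(s) ⇌ 3 Zn²⁺(aq) + 2 PO₄³⁻(aq)
For each mole of Zn₃(PO₄)₂ that dissolves per liter, [Zn²⁺] = 3s and [PO₄³⁻] = 2s; let s denote this solubility.
Ksp = [Zn²⁺]^3[PO₄³⁻]^2 = (3s)^3 · (2s)^2 = 108s^5 = 1.8×10⁻³²
s = 1.8×10⁻⁷ M
[Zn²⁺] = 3s = 5.3×10⁻⁷ M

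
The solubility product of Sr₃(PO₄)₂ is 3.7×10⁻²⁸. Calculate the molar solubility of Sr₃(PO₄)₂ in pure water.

Sr₃(PO₄)₂(s) ⇌ 3 Sr²⁺(aq) + 2 PO₄³⁻(aq)
With molar solubility s: [Sr²⁺] = 3s, [PO₄³⁻] = 2s.
Ksp = [Sr²⁺]^3[PO₄³⁻]^2 = (3s)^3 · (2s)^2 = 108s^5
108s^5 = 3.7×10⁻²⁸  ⇒  s^5 = 3.4×10⁻³⁰
s = 1.3×10⁻⁶ mol L⁻¹

1.3×10⁻⁶ M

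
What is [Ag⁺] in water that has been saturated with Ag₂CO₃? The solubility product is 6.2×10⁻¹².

2.3×10⁻⁴ M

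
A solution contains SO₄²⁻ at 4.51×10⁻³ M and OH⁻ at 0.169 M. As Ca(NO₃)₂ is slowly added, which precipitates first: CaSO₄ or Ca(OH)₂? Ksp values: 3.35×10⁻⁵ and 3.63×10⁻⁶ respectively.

Ca(OH)₂

Precipitation begins when Q = Ksp.
For CaSO₄: [Ca²⁺] = (Ksp/[SO₄²⁻]) = 7.43×10⁻³ M
For Ca(OH)₂: [Ca²⁺] = (Ksp/[OH⁻]^2) = 1.27×10⁻⁴ M
Since Ca(OH)₂ needs less Ca²⁺ to reach saturation, it precipitates first.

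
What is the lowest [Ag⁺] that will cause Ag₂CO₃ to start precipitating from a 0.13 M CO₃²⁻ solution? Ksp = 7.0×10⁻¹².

Precipitation of each salt begins when its ion product equals Ksp.
Ag₂CO₃(s) ⇌ 2 Ag⁺(aq) + CO₃²⁻(aq)
Ksp = [Ag⁺]^2[CO₃²⁻] = [Ag⁺]^2(0.13)
[Ag⁺]^2 = 7.0×10⁻¹² / (0.13) = 5.4×10⁻¹¹
[Ag⁺] = 7.3×10⁻⁶ M

7.3×10⁻⁶ M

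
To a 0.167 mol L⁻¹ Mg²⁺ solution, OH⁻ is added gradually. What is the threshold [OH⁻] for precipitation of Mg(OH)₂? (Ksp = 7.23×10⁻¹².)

A salt starts to precipitate once the ion product Q reaches its Ksp.
Mg(OH)₂(s) ⇌ Mg²⁺(aq) + 2 OH⁻(aq)
Ksp = [Mg²⁺][OH⁻]^2 = [OH⁻]^2(0.167)
[OH⁻]^2 = 7.23×10⁻¹² / (0.167) = 4.33×10⁻¹¹
[OH⁻] = 6.58×10⁻⁶ mol L⁻¹

6.58×10⁻⁶ M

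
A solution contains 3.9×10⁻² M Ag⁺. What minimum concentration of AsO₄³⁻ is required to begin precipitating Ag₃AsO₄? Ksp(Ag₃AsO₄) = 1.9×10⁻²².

3.2×10⁻¹⁸ M

Precipitation of each salt begins when its ion product equals Ksp.
Ag₃AsO₄(s) ⇌ 3 Ag⁺(aq) + AsO₄³⁻(aq)
Ksp = [Ag⁺]^3[AsO₄³⁻] = [AsO₄³⁻](3.9×10⁻²)^3
[AsO₄³⁻] = 1.9×10⁻²² / (3.9×10⁻²)^3 = 3.2×10⁻¹⁸
[AsO₄³⁻] = 3.2×10⁻¹⁸ M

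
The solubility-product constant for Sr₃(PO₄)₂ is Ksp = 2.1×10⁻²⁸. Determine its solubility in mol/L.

Sr₃(PO₄)₂(s) ⇌ 3 Sr²⁺(aq) + 2 PO₄³⁻(aq)
If s mol/L of Sr₃(PO₄)₂ dissolves, [Sr²⁺] = 3s and [PO₄³⁻] = 2s.
Ksp = [Sr²⁺]^3[PO₄³⁻]^2 = (3s)^3 · (2s)^2 = 108s^5
108s^5 = 2.1×10⁻²⁸  ⇒  s^5 = 1.9×10⁻³⁰
Taking the 5th root, s = 1.1×10⁻⁶ mol/L.

1.1×10⁻⁶ M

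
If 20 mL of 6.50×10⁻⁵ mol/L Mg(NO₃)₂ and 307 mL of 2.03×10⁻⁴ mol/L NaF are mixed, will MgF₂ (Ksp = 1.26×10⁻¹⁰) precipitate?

No

The combined volume is 327 mL.
[Mg²⁺] = (6.50×10⁻⁵)(20)/327 = 3.98×10⁻⁶ mol/L
[F⁻] = (2.03×10⁻⁴)(307)/327 = 1.91×10⁻⁴ mol/L
Q = [Mg²⁺][F⁻]^2 = 1.44×10⁻¹³
Q < Ksp (1.44×10⁻¹³ vs 1.26×10⁻¹⁰); the solution remains unsaturated and no precipitate forms.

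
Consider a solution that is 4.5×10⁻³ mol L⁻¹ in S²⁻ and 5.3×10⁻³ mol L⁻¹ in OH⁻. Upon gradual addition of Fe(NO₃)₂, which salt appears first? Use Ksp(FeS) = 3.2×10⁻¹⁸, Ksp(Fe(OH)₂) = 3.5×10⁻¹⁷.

FeS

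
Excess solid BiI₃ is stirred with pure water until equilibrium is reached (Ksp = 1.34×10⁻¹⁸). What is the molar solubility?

1.49×10⁻⁵ M

BiI₃(s) ⇌ Bi³⁺(aq) + 3 I⁻(aq)
With molar solubility s: [Bi³⁺] = s, [I⁻] = 3s.
Ksp = [Bi³⁺][I⁻]^3 = s · (3s)^3 = 27s^4
27s^4 = 1.34×10⁻¹⁸  ⇒  s^4 = 4.96×10⁻²⁰
s = 1.49×10⁻⁵ mol/L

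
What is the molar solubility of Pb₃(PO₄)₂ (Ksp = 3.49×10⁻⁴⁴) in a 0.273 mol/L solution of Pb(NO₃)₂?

6.55×10⁻²² M

Pb₃(PO₄)₂(s) ⇌ 3 Pb²⁺(aq) + 2 PO₄³⁻(aq)
Let s be the solubility of Pb₃(PO₄)₂ here. The common ion gives [Pb²⁺] ≈ 0.273 mol/L, and [PO₄³⁻] = 2s.
Ksp = [Pb²⁺]^3[PO₄³⁻]^2 = (0.273)^3(2s)^2
(2s)^2 = 3.49×10⁻⁴⁴ / (0.273)^3 = 1.72×10⁻⁴²
s = 6.55×10⁻²² mol/L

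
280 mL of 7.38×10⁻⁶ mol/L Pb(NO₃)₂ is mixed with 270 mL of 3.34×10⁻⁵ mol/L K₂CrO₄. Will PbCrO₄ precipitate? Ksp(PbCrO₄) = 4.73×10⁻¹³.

The combined volume is 550 mL.
[Pb²⁺] = (7.38×10⁻⁶)(280)/550 = 3.76×10⁻⁶ mol/L
[CrO₄²⁻] = (3.34×10⁻⁵)(270)/550 = 1.64×10⁻⁵ mol/L
Q = [Pb²⁺][CrO₄²⁻] = 6.16×10⁻¹¹
Since Q (6.16×10⁻¹¹) exceeds Ksp (4.73×10⁻¹³), PbCrO₄ will precipitate.

Yes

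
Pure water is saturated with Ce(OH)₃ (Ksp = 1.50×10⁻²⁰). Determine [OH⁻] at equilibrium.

1.46×10⁻⁵ M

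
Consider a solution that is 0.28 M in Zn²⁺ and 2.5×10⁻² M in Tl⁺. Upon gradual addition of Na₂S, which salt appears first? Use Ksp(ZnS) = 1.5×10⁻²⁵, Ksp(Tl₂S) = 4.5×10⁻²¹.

The threshold for precipitation is Q = Ksp.
For ZnS: [S²⁻] = (Ksp/[Zn²⁺]) = 5.4×10⁻²⁵ M
For Tl₂S: [S²⁻] = (Ksp/[Tl⁺]^2) = 7.2×10⁻¹⁸ M
Since ZnS needs less S²⁻ to reach saturation, it precipitates first.

ZnS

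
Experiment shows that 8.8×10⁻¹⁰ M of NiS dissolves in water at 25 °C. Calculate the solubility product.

NiS(s) ⇌ Ni²⁺(aq) + S²⁻(aq)
Call the molar solubility s, so that [Ni²⁺] = s and [S²⁻] = s.
Ksp = [Ni²⁺][S²⁻] = s · s = s^2
Ksp = (8.8×10⁻¹⁰)^2 = 7.7×10⁻¹⁹

Ksp = 7.7×10⁻¹⁹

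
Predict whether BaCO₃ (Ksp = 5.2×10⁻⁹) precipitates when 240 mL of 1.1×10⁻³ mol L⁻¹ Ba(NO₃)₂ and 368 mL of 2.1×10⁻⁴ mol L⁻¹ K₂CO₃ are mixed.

Total volume after mixing = 240 + 368 = 608 mL.
[Ba²⁺] = (1.1×10⁻³)(240)/608 = 4.3×10⁻⁴ mol L⁻¹
[CO₃²⁻] = (2.1×10⁻⁴)(368)/608 = 1.3×10⁻⁴ mol L⁻¹
Q = [Ba²⁺][CO₃²⁻] = 5.5×10⁻⁸
Because Q > Ksp (5.5×10⁻⁸ vs 5.2×10⁻⁹), a precipitate of BaCO₃ forms.

Yes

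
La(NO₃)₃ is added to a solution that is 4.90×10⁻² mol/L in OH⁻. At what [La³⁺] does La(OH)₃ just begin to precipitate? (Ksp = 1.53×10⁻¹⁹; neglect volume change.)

The threshold for precipitation is Q = Ksp.
La(OH)₃(s) ⇌ La³⁺(aq) + 3 OH⁻(aq)
Ksp = [La³⁺][OH⁻]^3 = [La³⁺](4.90×10⁻²)^3
[La³⁺] = 1.53×10⁻¹⁹ / (4.90×10⁻²)^3 = 1.30×10⁻¹⁵
[La³⁺] = 1.30×10⁻¹⁵ mol/L

1.30×10⁻¹⁵ M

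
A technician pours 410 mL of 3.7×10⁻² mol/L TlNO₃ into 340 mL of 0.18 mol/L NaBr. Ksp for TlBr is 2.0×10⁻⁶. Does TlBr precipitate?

After mixing, V = 410 mL + 340 mL = 750 mL.
[Tl⁺] = (3.7×10⁻²)(410)/750 = 2.0×10⁻² mol/L
[Br⁻] = (0.18)(340)/750 = 8.2×10⁻² mol/L
Q = [Tl⁺][Br⁻] = 1.7×10⁻³
Since Q (1.7×10⁻³) exceeds Ksp (2.0×10⁻⁶), TlBr will precipitate.

Yes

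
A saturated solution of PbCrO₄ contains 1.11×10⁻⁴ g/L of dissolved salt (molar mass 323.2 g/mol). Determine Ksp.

Ksp = 1.18×10⁻¹³

s = (1.11×10⁻⁴ g L⁻¹)/(323.2 g mol⁻¹) = 3.4344×10⁻⁷ M
PbCrO₄(s) ⇌ Pb²⁺(aq) + CrO₄²⁻(aq)
With molar solubility s: [Pb²⁺] = s, [CrO₄²⁻] = s.
Ksp = [Pb²⁺][CrO₄²⁻] = s · s = s^2
Ksp = (3.4344×10⁻⁷)^2 = 1.18×10⁻¹³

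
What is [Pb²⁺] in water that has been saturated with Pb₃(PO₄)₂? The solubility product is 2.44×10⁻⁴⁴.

2.23×10⁻⁹ M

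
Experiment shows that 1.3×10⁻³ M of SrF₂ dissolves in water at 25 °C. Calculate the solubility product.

Ksp = 8.8×10⁻⁹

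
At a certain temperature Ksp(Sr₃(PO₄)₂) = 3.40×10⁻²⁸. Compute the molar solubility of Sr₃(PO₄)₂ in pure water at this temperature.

Sr₃(PO₄)₂(s) ⇌ 3 Sr²⁺(aq) + 2 PO₄³⁻(aq)
Let s be the molar solubility. Then [Sr²⁺] = 3s and [PO₄³⁻] = 2s.
Ksp = [Sr²⁺]^3[PO₄³⁻]^2 = (3s)^3 · (2s)^2 = 108s^5
108s^5 = 3.40×10⁻²⁸  ⇒  s^5 = 3.15×10⁻³⁰
Taking the 5th root, s = 1.26×10⁻⁶ mol L⁻¹.

1.26×10⁻⁶ M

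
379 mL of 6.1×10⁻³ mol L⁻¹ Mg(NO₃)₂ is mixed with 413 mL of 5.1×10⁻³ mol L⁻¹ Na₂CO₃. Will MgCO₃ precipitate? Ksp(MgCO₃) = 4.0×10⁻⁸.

Yes

After mixing, V = 379 mL + 413 mL = 792 mL.
[Mg²⁺] = (6.1×10⁻³)(379)/792 = 2.9×10⁻³ mol L⁻¹
[CO₃²⁻] = (5.1×10⁻³)(413)/792 = 2.7×10⁻³ mol L⁻¹
Q = [Mg²⁺][CO₃²⁻] = 7.8×10⁻⁶
Since Q (7.8×10⁻⁶) exceeds Ksp (4.0×10⁻⁸), MgCO₃ will precipitate.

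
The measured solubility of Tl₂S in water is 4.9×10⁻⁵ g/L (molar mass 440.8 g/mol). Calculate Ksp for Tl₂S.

Ksp = 5.5×10⁻²¹

s = (4.9×10⁻⁵ g L⁻¹)/(440.8 g mol⁻¹) = 1.112×10⁻⁷ M
Tl₂S(s) ⇌ 2 Tl⁺(aq) + S²⁻(aq)
For each mole of Tl₂S that dissolves per liter, [Tl⁺] = 2s and [S²⁻] = s; let s denote this solubility.
Ksp = [Tl⁺]^2[S²⁻] = (2s)^2 · s = 4s^3
Ksp = 4 × (1.112×10⁻⁷)^3 = 5.5×10⁻²¹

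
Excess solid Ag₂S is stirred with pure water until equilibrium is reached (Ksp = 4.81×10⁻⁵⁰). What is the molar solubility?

2.29×10⁻¹⁷ M

Ag₂S(s) ⇌ 2 Ag⁺(aq) + S²⁻(aq)
With molar solubility s: [Ag⁺] = 2s, [S²⁻] = s.
Ksp = [Ag⁺]^2[S²⁻] = (2s)^2 · s = 4s^3
4s^3 = 4.81×10⁻⁵⁰  ⇒  s^3 = 1.20×10⁻⁵⁰
s = 2.29×10⁻¹⁷ mol L⁻¹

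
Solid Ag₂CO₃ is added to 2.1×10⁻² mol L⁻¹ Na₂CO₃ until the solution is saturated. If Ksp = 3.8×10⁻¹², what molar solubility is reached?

Ag₂CO₃(s) ⇌ 2 Ag⁺(aq) + CO₃²⁻(aq)
With CO₃²⁻ already at 2.1×10⁻² mol L⁻¹ and s small, take [CO₃²⁻] ≈ 2.1×10⁻² mol L⁻¹ and [Ag⁺] = 2s.
Ksp = [Ag⁺]^2[CO₃²⁻] = (2s)^2(2.1×10⁻²)
(2s)^2 = 3.8×10⁻¹² / (2.1×10⁻²) = 1.8×10⁻¹⁰
s = 6.7×10⁻⁶ mol L⁻¹

6.7×10⁻⁶ M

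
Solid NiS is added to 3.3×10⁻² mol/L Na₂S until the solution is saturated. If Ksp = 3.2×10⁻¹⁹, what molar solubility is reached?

NiS(s) ⇌ Ni²⁺(aq) + S²⁻(aq)
With S²⁻ already at 3.3×10⁻² mol/L and s small, take [S²⁻] ≈ 3.3×10⁻² mol/L and [Ni²⁺] = s.
Ksp = [Ni²⁺][S²⁻] = s(3.3×10⁻²)
s = 3.2×10⁻¹⁹ / (3.3×10⁻²) = 9.7×10⁻¹⁸
s = 9.7×10⁻¹⁸ mol/L

9.7×10⁻¹⁸ M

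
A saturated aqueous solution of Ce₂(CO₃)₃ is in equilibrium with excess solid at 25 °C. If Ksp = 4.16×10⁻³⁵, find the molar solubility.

Ce₂(CO₃)₃(s) ⇌ 2 Ce³⁺(aq) + 3 CO₃²⁻(aq)
Let s be the molar solubility. Then [Ce³⁺] = 2s and [CO₃²⁻] = 3s.
Ksp = [Ce³⁺]^2[CO₃²⁻]^3 = (2s)^2 · (3s)^3 = 108s^5
108s^5 = 4.16×10⁻³⁵  ⇒  s^5 = 3.85×10⁻³⁷
s = 5.21×10⁻⁸ M

5.21×10⁻⁸ M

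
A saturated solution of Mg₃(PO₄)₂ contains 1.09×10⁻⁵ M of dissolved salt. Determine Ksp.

Ksp = 1.66×10⁻²³

Mg₃(PO₄)₂(s) ⇌ 3 Mg²⁺(aq) + 2 PO₄³⁻(aq)
With molar solubility s: [Mg²⁺] = 3s, [PO₄³⁻] = 2s.
Ksp = [Mg²⁺]^3[PO₄³⁻]^2 = (3s)^3 · (2s)^2 = 108s^5
Ksp = 108 × (1.09×10⁻⁵)^5 = 1.66×10⁻²³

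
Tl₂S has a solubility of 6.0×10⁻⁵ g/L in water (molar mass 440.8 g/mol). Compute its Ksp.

Convert to molarity: s = 6.0×10⁻⁵ / 440.8 = 1.361×10⁻⁷ mol/L
Tl₂S(s) ⇌ 2 Tl⁺(aq) + S²⁻(aq)
If s mol/L of Tl₂S dissolves, [Tl⁺] = 2s and [S²⁻] = s.
Ksp = [Tl⁺]^2[S²⁻] = (2s)^2 · s = 4s^3
Ksp = 4 × (1.361×10⁻⁷)^3 = 1.0×10⁻²⁰

Ksp = 1.0×10⁻²⁰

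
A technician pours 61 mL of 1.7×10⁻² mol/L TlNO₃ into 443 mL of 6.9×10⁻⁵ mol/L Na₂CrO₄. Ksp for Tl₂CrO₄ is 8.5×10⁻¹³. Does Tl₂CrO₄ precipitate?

Total volume after mixing = 61 + 443 = 504 mL.
[Tl⁺] = (1.7×10⁻²)(61)/504 = 2.1×10⁻³ mol/L
[CrO₄²⁻] = (6.9×10⁻⁵)(443)/504 = 6.1×10⁻⁵ mol/L
Q = [Tl⁺]^2[CrO₄²⁻] = 2.6×10⁻¹⁰
Because Q > Ksp (2.6×10⁻¹⁰ vs 8.5×10⁻¹³), a precipitate of Tl₂CrO₄ forms.

Yes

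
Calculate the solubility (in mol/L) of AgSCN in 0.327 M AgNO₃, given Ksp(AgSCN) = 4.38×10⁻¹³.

1.34×10⁻¹² M

AgSCN(s) ⇌ Ag⁺(aq) + SCN⁻(aq)
With Ag⁺ already at 0.327 M and s small, take [Ag⁺] ≈ 0.327 M and [SCN⁻] = s.
Ksp = [Ag⁺][SCN⁻] = (0.327)s
s = 4.38×10⁻¹³ / (0.327) = 1.34×10⁻¹²
s = 1.34×10⁻¹² M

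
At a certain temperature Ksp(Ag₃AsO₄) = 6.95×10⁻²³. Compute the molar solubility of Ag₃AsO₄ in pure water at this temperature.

1.27×10⁻⁶ M

Ag₃AsO₄(s) ⇌ 3 Ag⁺(aq) + AsO₄³⁻(aq)
If s mol/L of Ag₃AsO₄ dissolves, [Ag⁺] = 3s and [AsO₄³⁻] = s.
Ksp = [Ag⁺]^3[AsO₄³⁻] = (3s)^3 · s = 27s^4
27s^4 = 6.95×10⁻²³  ⇒  s^4 = 2.57×10⁻²⁴
s = (2.57×10⁻²⁴)^(1/4) = 1.27×10⁻⁶ mol L⁻¹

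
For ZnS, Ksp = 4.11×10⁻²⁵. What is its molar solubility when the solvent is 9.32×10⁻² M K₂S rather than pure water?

4.41×10⁻²⁴ M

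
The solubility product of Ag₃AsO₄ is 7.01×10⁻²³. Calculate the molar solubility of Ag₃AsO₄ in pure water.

1.27×10⁻⁶ M

Ag₃AsO₄(s) ⇌ 3 Ag⁺(aq) + AsO₄³⁻(aq)
Call the molar solubility s, so that [Ag⁺] = 3s and [AsO₄³⁻] = s.
Ksp = [Ag⁺]^3[AsO₄³⁻] = (3s)^3 · s = 27s^4
27s^4 = 7.01×10⁻²³  ⇒  s^4 = 2.60×10⁻²⁴
Taking the 4th root, s = 1.27×10⁻⁶ mol/L.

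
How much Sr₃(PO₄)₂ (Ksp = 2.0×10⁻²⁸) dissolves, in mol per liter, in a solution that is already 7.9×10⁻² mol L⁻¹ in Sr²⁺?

3.2×10⁻¹³ M

Sr₃(PO₄)₂(s) ⇌ 3 Sr²⁺(aq) + 2 PO₄³⁻(aq)
Let s be the solubility of Sr₃(PO₄)₂ here. The common ion gives [Sr²⁺] ≈ 7.9×10⁻² mol L⁻¹, and [PO₄³⁻] = 2s.
Ksp = [Sr²⁺]^3[PO₄³⁻]^2 = (7.9×10⁻²)^3(2s)^2
(2s)^2 = 2.0×10⁻²⁸ / (7.9×10⁻²)^3 = 4.1×10⁻²⁵
s = 3.2×10⁻¹³ mol L⁻¹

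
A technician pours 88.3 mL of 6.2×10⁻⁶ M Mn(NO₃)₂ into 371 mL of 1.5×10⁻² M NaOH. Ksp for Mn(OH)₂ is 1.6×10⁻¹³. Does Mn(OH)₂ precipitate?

Yes

After mixing, V = 88.3 mL + 371 mL = 459.3 mL.
[Mn²⁺] = (6.2×10⁻⁶)(88.3)/459.3 = 1.2×10⁻⁶ M
[OH⁻] = (1.5×10⁻²)(371)/459.3 = 1.2×10⁻² M
Q = [Mn²⁺][OH⁻]^2 = 1.7×10⁻¹⁰
Because Q > Ksp (1.7×10⁻¹⁰ vs 1.6×10⁻¹³), a precipitate of Mn(OH)₂ forms.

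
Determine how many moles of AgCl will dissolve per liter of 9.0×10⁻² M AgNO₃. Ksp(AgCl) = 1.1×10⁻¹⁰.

AgCl(s) ⇌ Ag⁺(aq) + Cl⁻(aq)
With Ag⁺ already at 9.0×10⁻² M and s small, take [Ag⁺] ≈ 9.0×10⁻² M and [Cl⁻] = s.
Ksp = [Ag⁺][Cl⁻] = (9.0×10⁻²)s
s = 1.1×10⁻¹⁰ / (9.0×10⁻²) = 1.2×10⁻⁹
s = 1.2×10⁻⁹ M

1.2×10⁻⁹ M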